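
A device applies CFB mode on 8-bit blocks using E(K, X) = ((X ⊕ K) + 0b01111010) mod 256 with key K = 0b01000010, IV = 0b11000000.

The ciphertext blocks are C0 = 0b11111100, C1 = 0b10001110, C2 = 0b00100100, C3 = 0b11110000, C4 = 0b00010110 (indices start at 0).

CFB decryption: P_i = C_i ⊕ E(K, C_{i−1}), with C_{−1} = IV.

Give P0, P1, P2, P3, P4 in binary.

P0: E(K, 0b11000000) = 0b11111100; 0b11111100 ⊕ 0b11111100 = 0b00000000.
P1: E(K, 0b11111100) = 0b00111000; 0b10001110 ⊕ 0b00111000 = 0b10110110.
P2: E(K, 0b10001110) = 0b01000110; 0b00100100 ⊕ 0b01000110 = 0b01100010.
P3: E(K, 0b00100100) = 0b11100000; 0b11110000 ⊕ 0b11100000 = 0b00010000.
P4: E(K, 0b11110000) = 0b00101100; 0b00010110 ⊕ 0b00101100 = 0b00111010.

P0 = 0b00000000, P1 = 0b10110110, P2 = 0b01100010, P3 = 0b00010000, P4 = 0b00111010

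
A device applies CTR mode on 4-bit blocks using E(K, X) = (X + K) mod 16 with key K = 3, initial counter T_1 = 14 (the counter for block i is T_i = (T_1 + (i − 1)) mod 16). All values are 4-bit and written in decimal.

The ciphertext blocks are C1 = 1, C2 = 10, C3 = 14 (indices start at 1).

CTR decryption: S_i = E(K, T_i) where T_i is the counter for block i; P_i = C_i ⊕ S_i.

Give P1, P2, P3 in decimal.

P1: T = 14, S = E(K, T) = 1; 1 ⊕ 1 = 0.
P2: T = 15, S = E(K, T) = 2; 10 ⊕ 2 = 8.
P3: T = 0, S = E(K, T) = 3; 14 ⊕ 3 = 13.

P1 = 0, P2 = 8, P3 = 13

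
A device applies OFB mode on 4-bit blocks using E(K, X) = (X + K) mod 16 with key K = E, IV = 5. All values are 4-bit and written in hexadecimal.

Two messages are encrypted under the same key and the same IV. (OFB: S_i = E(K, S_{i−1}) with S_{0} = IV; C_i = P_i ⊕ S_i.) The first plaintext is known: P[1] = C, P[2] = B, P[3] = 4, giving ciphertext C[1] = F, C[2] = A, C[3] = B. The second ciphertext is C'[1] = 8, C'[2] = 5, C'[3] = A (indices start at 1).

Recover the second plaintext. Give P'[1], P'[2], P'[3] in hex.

P'[1] = B, P'[2] = 4, P'[3] = 5

In OFB with a reused IV, both messages share the same keystream S_i, so C_i ⊕ C'_i = P_i ⊕ P'_i and thus P'_i = P_i ⊕ C_i ⊕ C'_i.
P'[1]: C ⊕ F ⊕ 8 = B.
P'[2]: B ⊕ A ⊕ 5 = 4.
P'[3]: 4 ⊕ B ⊕ A = 5.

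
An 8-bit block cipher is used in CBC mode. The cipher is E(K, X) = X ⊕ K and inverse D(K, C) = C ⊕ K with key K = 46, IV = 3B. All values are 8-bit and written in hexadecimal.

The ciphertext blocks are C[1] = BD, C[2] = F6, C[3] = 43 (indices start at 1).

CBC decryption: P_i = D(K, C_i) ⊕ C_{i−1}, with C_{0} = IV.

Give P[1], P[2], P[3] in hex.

P[1] = C0, P[2] = 0D, P[3] = F3

P[1]: D(K, BD) = FB; FB ⊕ 3B = C0.
P[2]: D(K, F6) = B0; B0 ⊕ BD = 0D.
P[3]: D(K, 43) = 05; 05 ⊕ F6 = F3.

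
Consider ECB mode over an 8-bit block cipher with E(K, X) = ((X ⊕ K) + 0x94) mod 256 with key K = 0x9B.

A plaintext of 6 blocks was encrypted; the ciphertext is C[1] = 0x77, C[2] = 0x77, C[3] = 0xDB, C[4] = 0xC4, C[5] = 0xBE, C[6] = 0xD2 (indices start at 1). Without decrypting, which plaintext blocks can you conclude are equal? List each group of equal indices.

P[1] = P[2]

ECB encrypts each block independently with the same key, so equal ciphertext blocks imply equal plaintext blocks.
C[1] = C[2] = 0x77, so P[1] = P[2].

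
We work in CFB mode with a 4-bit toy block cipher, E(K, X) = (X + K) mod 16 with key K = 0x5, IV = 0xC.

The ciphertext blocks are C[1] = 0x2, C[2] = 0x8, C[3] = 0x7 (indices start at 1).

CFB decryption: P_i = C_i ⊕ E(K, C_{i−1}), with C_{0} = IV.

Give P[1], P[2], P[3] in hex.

P[1] = 0x3, P[2] = 0xF, P[3] = 0xA

P[1]: E(K, 0xC) = 0x1; 0x2 ⊕ 0x1 = 0x3.
P[2]: E(K, 0x2) = 0x7; 0x8 ⊕ 0x7 = 0xF.
P[3]: E(K, 0x8) = 0xD; 0x7 ⊕ 0xD = 0xA.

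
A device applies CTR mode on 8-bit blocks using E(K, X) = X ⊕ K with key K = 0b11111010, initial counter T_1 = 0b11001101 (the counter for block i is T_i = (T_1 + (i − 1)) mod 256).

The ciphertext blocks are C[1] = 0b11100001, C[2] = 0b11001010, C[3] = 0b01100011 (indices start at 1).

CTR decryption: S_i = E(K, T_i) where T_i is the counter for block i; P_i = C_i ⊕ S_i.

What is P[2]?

P[2]: T = 0b11001110, S = E(K, T) = 0b00110100; 0b11001010 ⊕ 0b00110100 = 0b11111110.

P[2] = 0b11111110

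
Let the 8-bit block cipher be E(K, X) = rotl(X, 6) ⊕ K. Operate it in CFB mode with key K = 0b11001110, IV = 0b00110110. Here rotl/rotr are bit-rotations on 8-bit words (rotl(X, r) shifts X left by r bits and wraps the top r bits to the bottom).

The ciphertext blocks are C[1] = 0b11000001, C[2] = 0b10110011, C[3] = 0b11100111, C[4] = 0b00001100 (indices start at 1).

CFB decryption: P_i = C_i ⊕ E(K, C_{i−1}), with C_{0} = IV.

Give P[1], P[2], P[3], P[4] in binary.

P[1] = 0b10000010, P[2] = 0b00001101, P[3] = 0b11000101, P[4] = 0b00111011

P[1]: E(K, 0b00110110) = 0b01000011; 0b11000001 ⊕ 0b01000011 = 0b10000010.
P[2]: E(K, 0b11000001) = 0b10111110; 0b10110011 ⊕ 0b10111110 = 0b00001101.
P[3]: E(K, 0b10110011) = 0b00100010; 0b11100111 ⊕ 0b00100010 = 0b11000101.
P[4]: E(K, 0b11100111) = 0b00110111; 0b00001100 ⊕ 0b00110111 = 0b00111011.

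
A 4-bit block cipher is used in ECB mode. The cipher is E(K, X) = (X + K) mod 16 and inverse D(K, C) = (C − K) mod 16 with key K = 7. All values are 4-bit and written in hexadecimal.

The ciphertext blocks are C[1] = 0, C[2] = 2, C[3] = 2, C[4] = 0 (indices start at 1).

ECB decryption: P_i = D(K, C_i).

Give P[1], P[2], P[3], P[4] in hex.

P[1] = 9, P[2] = B, P[3] = B, P[4] = 9

P[1]: D(K, 0) = 9.
P[2]: D(K, 2) = B.
P[3]: D(K, 2) = B.
P[4]: D(K, 0) = 9.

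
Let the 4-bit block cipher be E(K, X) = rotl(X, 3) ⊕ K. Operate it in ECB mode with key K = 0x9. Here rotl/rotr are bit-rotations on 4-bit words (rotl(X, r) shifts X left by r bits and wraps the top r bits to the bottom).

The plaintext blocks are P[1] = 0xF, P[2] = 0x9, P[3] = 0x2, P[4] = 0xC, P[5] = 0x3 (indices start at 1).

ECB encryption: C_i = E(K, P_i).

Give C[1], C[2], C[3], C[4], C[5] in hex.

C[1] = 0x6, C[2] = 0x5, C[3] = 0x8, C[4] = 0xF, C[5] = 0x0

C[1]: E(K, 0xF) = 0x6.
C[2]: E(K, 0x9) = 0x5.
C[3]: E(K, 0x2) = 0x8.
C[4]: E(K, 0xC) = 0xF.
C[5]: E(K, 0x3) = 0x0.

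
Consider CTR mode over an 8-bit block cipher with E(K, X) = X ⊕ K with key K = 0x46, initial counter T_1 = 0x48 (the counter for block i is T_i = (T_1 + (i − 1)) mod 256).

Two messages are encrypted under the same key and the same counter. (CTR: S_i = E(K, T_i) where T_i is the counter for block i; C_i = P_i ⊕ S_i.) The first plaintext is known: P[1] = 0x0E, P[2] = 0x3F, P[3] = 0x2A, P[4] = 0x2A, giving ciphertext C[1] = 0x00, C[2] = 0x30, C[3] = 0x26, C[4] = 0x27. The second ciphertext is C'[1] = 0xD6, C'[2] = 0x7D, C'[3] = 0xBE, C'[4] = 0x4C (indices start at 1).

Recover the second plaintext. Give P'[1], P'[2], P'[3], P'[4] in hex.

P'[1] = 0xD8, P'[2] = 0x72, P'[3] = 0xB2, P'[4] = 0x41

In CTR with a reused counter, both messages share the same keystream S_i, so C_i ⊕ C'_i = P_i ⊕ P'_i and thus P'_i = P_i ⊕ C_i ⊕ C'_i.
P'[1]: 0x0E ⊕ 0x00 ⊕ 0xD6 = 0xD8.
P'[2]: 0x3F ⊕ 0x30 ⊕ 0x7D = 0x72.
P'[3]: 0x2A ⊕ 0x26 ⊕ 0xBE = 0xB2.
P'[4]: 0x2A ⊕ 0x27 ⊕ 0x4C = 0x41.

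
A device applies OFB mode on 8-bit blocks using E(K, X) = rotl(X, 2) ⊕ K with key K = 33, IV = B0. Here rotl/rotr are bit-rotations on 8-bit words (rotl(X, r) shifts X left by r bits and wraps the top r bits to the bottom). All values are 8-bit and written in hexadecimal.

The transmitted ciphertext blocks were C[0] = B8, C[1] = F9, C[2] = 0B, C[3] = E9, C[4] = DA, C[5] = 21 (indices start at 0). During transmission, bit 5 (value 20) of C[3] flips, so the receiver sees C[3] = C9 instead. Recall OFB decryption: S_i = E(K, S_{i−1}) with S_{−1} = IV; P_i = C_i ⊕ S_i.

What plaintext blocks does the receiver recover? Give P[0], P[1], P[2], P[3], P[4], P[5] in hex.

Only C[3] changed, to C9. In OFB, a change in C_i flips the same bit in P_i only; the keystream is unaffected. Decrypting the received ciphertext:
P[0]: S = E(K, B0) = F1; B8 ⊕ F1 = 49.
P[1]: S = E(K, F1) = F4; F9 ⊕ F4 = 0D.
P[2]: S = E(K, F4) = E0; 0B ⊕ E0 = EB.
P[3]: S = E(K, E0) = B0; C9 ⊕ B0 = 79.
P[4]: S = E(K, B0) = F1; DA ⊕ F1 = 2B.
P[5]: S = E(K, F1) = F4; 21 ⊕ F4 = D5.
Blocks that differ from the original plaintext: P[3].

P[0] = 49, P[1] = 0D, P[2] = EB, P[3] = 79, P[4] = 2B, P[5] = D5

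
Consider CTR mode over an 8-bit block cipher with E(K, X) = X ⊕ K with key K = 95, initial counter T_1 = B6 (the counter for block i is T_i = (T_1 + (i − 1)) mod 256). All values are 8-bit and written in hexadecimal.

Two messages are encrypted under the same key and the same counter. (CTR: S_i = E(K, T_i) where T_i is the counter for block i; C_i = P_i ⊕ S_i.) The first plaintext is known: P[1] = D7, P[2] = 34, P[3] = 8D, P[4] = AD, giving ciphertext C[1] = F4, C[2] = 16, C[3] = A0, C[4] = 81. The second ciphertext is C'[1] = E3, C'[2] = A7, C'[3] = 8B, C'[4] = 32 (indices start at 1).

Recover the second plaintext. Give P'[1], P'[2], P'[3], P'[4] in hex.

In CTR with a reused counter, both messages share the same keystream S_i, so C_i ⊕ C'_i = P_i ⊕ P'_i and thus P'_i = P_i ⊕ C_i ⊕ C'_i.
P'[1]: D7 ⊕ F4 ⊕ E3 = C0.
P'[2]: 34 ⊕ 16 ⊕ A7 = 85.
P'[3]: 8D ⊕ A0 ⊕ 8B = A6.
P'[4]: AD ⊕ 81 ⊕ 32 = 1E.

P'[1] = C0, P'[2] = 85, P'[3] = A6, P'[4] = 1E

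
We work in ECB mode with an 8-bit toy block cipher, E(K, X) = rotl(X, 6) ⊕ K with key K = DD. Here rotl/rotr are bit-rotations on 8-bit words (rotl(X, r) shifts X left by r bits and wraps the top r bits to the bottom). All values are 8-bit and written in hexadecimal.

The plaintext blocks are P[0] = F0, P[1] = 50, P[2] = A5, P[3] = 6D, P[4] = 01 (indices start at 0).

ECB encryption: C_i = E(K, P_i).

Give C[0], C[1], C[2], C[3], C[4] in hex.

C[0]: E(K, F0) = E1.
C[1]: E(K, 50) = C9.
C[2]: E(K, A5) = B4.
C[3]: E(K, 6D) = 86.
C[4]: E(K, 01) = 9D.

C[0] = E1, C[1] = C9, C[2] = B4, C[3] = 86, C[4] = 9D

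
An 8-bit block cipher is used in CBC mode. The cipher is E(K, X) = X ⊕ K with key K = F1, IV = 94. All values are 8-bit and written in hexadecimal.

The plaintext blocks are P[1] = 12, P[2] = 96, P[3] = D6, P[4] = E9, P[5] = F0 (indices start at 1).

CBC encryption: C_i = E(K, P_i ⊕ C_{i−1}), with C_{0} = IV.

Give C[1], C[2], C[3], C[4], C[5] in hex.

C[1]: P[1] ⊕ 94 = 86; E(K, 86) = 77.
C[2]: P[2] ⊕ 77 = E1; E(K, E1) = 10.
C[3]: P[3] ⊕ 10 = C6; E(K, C6) = 37.
C[4]: P[4] ⊕ 37 = DE; E(K, DE) = 2F.
C[5]: P[5] ⊕ 2F = DF; E(K, DF) = 2E.

C[1] = 77, C[2] = 10, C[3] = 37, C[4] = 2F, C[5] = 2E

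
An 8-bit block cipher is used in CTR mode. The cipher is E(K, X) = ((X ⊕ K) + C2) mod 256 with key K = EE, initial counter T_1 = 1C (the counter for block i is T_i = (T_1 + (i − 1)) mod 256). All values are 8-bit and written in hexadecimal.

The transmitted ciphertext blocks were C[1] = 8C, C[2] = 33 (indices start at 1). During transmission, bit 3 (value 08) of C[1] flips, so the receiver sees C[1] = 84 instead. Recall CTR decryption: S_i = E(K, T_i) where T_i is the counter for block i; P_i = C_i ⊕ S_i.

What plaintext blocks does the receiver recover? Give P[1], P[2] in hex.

P[1] = 30, P[2] = 86

Only C[1] changed, to 84. In CTR, a change in C_i flips the same bit in P_i only; the keystream is unaffected. Decrypting the received ciphertext:
P[1]: T = 1C, S = E(K, T) = B4; 84 ⊕ B4 = 30.
P[2]: T = 1D, S = E(K, T) = B5; 33 ⊕ B5 = 86.
Blocks that differ from the original plaintext: P[1].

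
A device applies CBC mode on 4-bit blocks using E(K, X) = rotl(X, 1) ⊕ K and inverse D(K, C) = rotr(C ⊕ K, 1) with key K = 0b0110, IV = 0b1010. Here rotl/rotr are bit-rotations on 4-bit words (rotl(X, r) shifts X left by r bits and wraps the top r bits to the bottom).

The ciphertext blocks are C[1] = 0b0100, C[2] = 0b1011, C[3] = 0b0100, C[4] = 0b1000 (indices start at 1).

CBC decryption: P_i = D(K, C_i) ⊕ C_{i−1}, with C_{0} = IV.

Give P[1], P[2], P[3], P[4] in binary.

P[1] = 0b1011, P[2] = 0b1010, P[3] = 0b1010, P[4] = 0b0011

P[1]: D(K, 0b0100) = 0b0001; 0b0001 ⊕ 0b1010 = 0b1011.
P[2]: D(K, 0b1011) = 0b1110; 0b1110 ⊕ 0b0100 = 0b1010.
P[3]: D(K, 0b0100) = 0b0001; 0b0001 ⊕ 0b1011 = 0b1010.
P[4]: D(K, 0b1000) = 0b0111; 0b0111 ⊕ 0b0100 = 0b0011.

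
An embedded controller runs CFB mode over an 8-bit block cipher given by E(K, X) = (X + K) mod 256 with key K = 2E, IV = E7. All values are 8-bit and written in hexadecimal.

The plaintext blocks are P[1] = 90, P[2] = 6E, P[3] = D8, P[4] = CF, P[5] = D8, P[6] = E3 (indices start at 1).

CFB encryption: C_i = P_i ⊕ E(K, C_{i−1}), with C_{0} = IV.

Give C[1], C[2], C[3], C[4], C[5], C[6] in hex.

C[1] = 85, C[2] = DD, C[3] = D3, C[4] = CE, C[5] = 24, C[6] = B1

C[1]: E(K, E7) = 15; 90 ⊕ 15 = 85.
C[2]: E(K, 85) = B3; 6E ⊕ B3 = DD.
C[3]: E(K, DD) = 0B; D8 ⊕ 0B = D3.
C[4]: E(K, D3) = 01; CF ⊕ 01 = CE.
C[5]: E(K, CE) = FC; D8 ⊕ FC = 24.
C[6]: E(K, 24) = 52; E3 ⊕ 52 = B1.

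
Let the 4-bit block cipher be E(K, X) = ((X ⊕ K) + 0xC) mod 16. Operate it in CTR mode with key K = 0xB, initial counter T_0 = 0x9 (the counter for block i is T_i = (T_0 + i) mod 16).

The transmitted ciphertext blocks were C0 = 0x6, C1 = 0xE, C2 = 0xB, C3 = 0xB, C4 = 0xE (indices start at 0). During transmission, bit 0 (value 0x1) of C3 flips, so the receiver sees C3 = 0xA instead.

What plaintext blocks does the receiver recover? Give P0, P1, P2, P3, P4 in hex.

P0 = 0x8, P1 = 0x3, P2 = 0x7, P3 = 0x9, P4 = 0xC

CTR decryption: S_i = E(K, T_i) where T_i is the counter for block i; P_i = C_i ⊕ S_i.
Only C3 changed, to 0xA. In CTR, a change in C_i flips the same bit in P_i only; the keystream is unaffected. Decrypting the received ciphertext:
P0: T = 0x9, S = E(K, T) = 0xE; 0x6 ⊕ 0xE = 0x8.
P1: T = 0xA, S = E(K, T) = 0xD; 0xE ⊕ 0xD = 0x3.
P2: T = 0xB, S = E(K, T) = 0xC; 0xB ⊕ 0xC = 0x7.
P3: T = 0xC, S = E(K, T) = 0x3; 0xA ⊕ 0x3 = 0x9.
P4: T = 0xD, S = E(K, T) = 0x2; 0xE ⊕ 0x2 = 0xC.
Blocks that differ from the original plaintext: P3.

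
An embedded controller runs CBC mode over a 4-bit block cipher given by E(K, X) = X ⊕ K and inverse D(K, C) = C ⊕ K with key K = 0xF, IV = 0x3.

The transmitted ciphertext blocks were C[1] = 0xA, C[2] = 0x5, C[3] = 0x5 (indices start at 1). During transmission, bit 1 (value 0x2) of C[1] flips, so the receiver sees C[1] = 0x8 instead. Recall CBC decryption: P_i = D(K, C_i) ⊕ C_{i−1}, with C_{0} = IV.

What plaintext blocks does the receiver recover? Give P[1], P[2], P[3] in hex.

Only C[1] changed, to 0x8. In CBC, a change in C_i garbles P_i and flips the same bit in P_{i+1}. Decrypting the received ciphertext:
P[1]: D(K, 0x8) = 0x7; 0x7 ⊕ 0x3 = 0x4.
P[2]: D(K, 0x5) = 0xA; 0xA ⊕ 0x8 = 0x2.
P[3]: D(K, 0x5) = 0xA; 0xA ⊕ 0x5 = 0xF.
Blocks that differ from the original plaintext: P[1], P[2].

P[1] = 0x4, P[2] = 0x2, P[3] = 0xF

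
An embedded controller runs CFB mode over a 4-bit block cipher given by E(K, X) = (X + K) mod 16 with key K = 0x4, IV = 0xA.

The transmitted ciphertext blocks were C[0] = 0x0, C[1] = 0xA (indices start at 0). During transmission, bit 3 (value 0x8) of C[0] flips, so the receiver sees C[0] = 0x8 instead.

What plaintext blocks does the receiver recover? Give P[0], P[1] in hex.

P[0] = 0x6, P[1] = 0x6

CFB decryption: P_i = C_i ⊕ E(K, C_{i−1}), with C_{−1} = IV.
Only C[0] changed, to 0x8. In CFB, a change in C_i flips the same bit in P_i and garbles P_{i+1}. Decrypting the received ciphertext:
P[0]: E(K, 0xA) = 0xE; 0x8 ⊕ 0xE = 0x6.
P[1]: E(K, 0x8) = 0xC; 0xA ⊕ 0xC = 0x6.
Blocks that differ from the original plaintext: P[0], P[1].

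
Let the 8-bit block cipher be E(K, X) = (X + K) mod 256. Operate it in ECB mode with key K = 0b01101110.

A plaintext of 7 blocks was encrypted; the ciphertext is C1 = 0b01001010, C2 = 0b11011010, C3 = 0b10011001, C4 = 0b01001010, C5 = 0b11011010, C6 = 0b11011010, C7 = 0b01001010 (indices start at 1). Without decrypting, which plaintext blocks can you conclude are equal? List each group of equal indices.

P1 = P4 = P7; P2 = P5 = P6

ECB encrypts each block independently with the same key, so equal ciphertext blocks imply equal plaintext blocks.
C1 = C4 = C7 = 0b01001010, so P1 = P4 = P7.
C2 = C5 = C6 = 0b11011010, so P2 = P5 = P6.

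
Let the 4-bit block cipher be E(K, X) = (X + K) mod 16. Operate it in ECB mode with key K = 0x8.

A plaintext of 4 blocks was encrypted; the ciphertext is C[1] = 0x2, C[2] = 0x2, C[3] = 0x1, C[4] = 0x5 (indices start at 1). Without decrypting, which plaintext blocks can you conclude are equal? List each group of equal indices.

ECB encrypts each block independently with the same key, so equal ciphertext blocks imply equal plaintext blocks.
C[1] = C[2] = 0x2, so P[1] = P[2].

P[1] = P[2]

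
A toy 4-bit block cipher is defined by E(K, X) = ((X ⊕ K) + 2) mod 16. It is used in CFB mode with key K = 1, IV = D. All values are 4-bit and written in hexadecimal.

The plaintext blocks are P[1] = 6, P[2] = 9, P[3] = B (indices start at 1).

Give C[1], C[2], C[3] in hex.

C[1] = 8, C[2] = 2, C[3] = E

CFB encryption: C_i = P_i ⊕ E(K, C_{i−1}), with C_{0} = IV.
C[1]: E(K, D) = E; 6 ⊕ E = 8.
C[2]: E(K, 8) = B; 9 ⊕ B = 2.
C[3]: E(K, 2) = 5; B ⊕ 5 = E.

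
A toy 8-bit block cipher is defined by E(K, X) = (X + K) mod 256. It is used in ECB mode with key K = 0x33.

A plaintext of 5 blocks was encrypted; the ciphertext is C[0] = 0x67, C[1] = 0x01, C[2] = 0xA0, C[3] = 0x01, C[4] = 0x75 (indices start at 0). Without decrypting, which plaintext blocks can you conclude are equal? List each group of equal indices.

P[1] = P[3]

ECB encrypts each block independently with the same key, so equal ciphertext blocks imply equal plaintext blocks.
C[1] = C[3] = 0x01, so P[1] = P[3].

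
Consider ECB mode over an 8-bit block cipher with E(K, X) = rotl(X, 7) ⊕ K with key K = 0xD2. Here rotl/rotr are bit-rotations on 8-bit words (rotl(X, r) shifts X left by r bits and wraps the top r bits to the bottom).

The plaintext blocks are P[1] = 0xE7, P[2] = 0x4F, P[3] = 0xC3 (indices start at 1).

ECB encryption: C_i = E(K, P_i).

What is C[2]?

C[2] = 0x75

C[2]: E(K, 0x4F) = 0x75.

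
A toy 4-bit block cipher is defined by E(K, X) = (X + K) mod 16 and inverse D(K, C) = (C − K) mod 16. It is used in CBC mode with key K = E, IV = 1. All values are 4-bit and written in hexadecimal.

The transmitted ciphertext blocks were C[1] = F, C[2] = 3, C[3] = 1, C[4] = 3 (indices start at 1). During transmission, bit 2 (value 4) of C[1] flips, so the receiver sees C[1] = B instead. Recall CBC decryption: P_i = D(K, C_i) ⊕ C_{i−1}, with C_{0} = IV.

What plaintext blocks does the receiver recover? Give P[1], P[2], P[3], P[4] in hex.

P[1] = C, P[2] = E, P[3] = 0, P[4] = 4

Only C[1] changed, to B. In CBC, a change in C_i garbles P_i and flips the same bit in P_{i+1}. Decrypting the received ciphertext:
P[1]: D(K, B) = D; D ⊕ 1 = C.
P[2]: D(K, 3) = 5; 5 ⊕ B = E.
P[3]: D(K, 1) = 3; 3 ⊕ 3 = 0.
P[4]: D(K, 3) = 5; 5 ⊕ 1 = 4.
Blocks that differ from the original plaintext: P[1], P[2].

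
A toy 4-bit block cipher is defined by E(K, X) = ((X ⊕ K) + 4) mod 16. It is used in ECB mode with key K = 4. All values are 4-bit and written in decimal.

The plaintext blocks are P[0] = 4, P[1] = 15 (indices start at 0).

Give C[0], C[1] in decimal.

ECB encryption: C_i = E(K, P_i).
C[0]: E(K, 4) = 4.
C[1]: E(K, 15) = 15.

C[0] = 4, C[1] = 15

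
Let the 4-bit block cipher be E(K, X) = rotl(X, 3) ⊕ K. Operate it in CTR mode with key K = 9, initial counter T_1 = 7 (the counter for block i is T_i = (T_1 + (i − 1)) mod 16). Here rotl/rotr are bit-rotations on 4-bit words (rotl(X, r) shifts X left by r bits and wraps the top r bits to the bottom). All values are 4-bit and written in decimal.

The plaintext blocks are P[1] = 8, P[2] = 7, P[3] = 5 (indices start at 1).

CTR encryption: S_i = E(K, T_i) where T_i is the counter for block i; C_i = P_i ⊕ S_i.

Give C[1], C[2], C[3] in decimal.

C[1] = 10, C[2] = 10, C[3] = 0

C[1]: T = 7, S = E(K, T) = 2; 8 ⊕ 2 = 10.
C[2]: T = 8, S = E(K, T) = 13; 7 ⊕ 13 = 10.
C[3]: T = 9, S = E(K, T) = 5; 5 ⊕ 5 = 0.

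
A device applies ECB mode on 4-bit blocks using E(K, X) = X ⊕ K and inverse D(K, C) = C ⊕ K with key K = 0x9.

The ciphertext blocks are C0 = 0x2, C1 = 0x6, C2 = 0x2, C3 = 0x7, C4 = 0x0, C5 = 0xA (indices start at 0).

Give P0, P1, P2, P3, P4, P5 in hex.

ECB decryption: P_i = D(K, C_i).
P0: D(K, 0x2) = 0xB.
P1: D(K, 0x6) = 0xF.
P2: D(K, 0x2) = 0xB.
P3: D(K, 0x7) = 0xE.
P4: D(K, 0x0) = 0x9.
P5: D(K, 0xA) = 0x3.

P0 = 0xB, P1 = 0xF, P2 = 0xB, P3 = 0xE, P4 = 0x9, P5 = 0x3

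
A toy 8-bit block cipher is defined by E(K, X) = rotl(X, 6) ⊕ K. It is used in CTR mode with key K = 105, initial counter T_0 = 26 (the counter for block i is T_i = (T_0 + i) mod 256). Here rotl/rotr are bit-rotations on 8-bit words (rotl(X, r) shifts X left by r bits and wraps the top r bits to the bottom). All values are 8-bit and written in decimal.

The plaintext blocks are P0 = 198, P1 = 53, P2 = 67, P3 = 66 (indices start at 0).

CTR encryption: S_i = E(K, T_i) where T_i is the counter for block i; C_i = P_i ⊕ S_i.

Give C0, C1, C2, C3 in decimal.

C0 = 41, C1 = 154, C2 = 45, C3 = 108

C0: T = 26, S = E(K, T) = 239; 198 ⊕ 239 = 41.
C1: T = 27, S = E(K, T) = 175; 53 ⊕ 175 = 154.
C2: T = 28, S = E(K, T) = 110; 67 ⊕ 110 = 45.
C3: T = 29, S = E(K, T) = 46; 66 ⊕ 46 = 108.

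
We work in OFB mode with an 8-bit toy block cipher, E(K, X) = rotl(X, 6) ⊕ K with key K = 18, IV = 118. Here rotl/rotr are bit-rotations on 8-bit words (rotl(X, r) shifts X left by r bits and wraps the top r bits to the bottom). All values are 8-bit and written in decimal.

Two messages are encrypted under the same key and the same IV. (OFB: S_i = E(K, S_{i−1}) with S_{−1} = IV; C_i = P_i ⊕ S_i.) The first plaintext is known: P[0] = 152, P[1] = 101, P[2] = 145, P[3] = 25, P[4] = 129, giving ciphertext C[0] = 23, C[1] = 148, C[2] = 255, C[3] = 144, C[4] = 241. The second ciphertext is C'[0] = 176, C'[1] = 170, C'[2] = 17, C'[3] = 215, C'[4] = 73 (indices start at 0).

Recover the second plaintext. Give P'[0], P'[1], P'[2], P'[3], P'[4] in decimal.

P'[0] = 63, P'[1] = 91, P'[2] = 127, P'[3] = 94, P'[4] = 57

In OFB with a reused IV, both messages share the same keystream S_i, so C_i ⊕ C'_i = P_i ⊕ P'_i and thus P'_i = P_i ⊕ C_i ⊕ C'_i.
P'[0]: 152 ⊕ 23 ⊕ 176 = 63.
P'[1]: 101 ⊕ 148 ⊕ 170 = 91.
P'[2]: 145 ⊕ 255 ⊕ 17 = 127.
P'[3]: 25 ⊕ 144 ⊕ 215 = 94.
P'[4]: 129 ⊕ 241 ⊕ 73 = 57.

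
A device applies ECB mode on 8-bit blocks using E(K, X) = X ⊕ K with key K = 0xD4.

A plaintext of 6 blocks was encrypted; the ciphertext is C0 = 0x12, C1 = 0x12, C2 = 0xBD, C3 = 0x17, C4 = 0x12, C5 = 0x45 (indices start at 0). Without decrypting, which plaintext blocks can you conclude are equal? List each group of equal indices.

ECB encrypts each block independently with the same key, so equal ciphertext blocks imply equal plaintext blocks.
C0 = C1 = C4 = 0x12, so P0 = P1 = P4.

P0 = P1 = P4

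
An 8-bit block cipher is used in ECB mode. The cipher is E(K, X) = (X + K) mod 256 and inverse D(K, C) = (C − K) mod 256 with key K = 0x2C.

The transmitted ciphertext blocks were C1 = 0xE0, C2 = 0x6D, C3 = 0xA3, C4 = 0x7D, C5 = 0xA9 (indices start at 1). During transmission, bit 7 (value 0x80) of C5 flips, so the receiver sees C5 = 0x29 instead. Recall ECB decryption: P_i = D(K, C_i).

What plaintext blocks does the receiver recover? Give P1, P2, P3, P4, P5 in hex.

P1 = 0xB4, P2 = 0x41, P3 = 0x77, P4 = 0x51, P5 = 0xFD

Only C5 changed, to 0x29. In ECB, a change in C_i affects only P_i. Decrypting the received ciphertext:
P1: D(K, 0xE0) = 0xB4.
P2: D(K, 0x6D) = 0x41.
P3: D(K, 0xA3) = 0x77.
P4: D(K, 0x7D) = 0x51.
P5: D(K, 0x29) = 0xFD.
Blocks that differ from the original plaintext: P5.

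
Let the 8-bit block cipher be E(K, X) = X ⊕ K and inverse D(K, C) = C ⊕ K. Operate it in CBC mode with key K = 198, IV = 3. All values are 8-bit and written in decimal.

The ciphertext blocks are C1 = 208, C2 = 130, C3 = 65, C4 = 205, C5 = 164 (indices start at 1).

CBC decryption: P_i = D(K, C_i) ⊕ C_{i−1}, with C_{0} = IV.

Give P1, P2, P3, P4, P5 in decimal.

P1 = 21, P2 = 148, P3 = 5, P4 = 74, P5 = 175

P1: D(K, 208) = 22; 22 ⊕ 3 = 21.
P2: D(K, 130) = 68; 68 ⊕ 208 = 148.
P3: D(K, 65) = 135; 135 ⊕ 130 = 5.
P4: D(K, 205) = 11; 11 ⊕ 65 = 74.
P5: D(K, 164) = 98; 98 ⊕ 205 = 175.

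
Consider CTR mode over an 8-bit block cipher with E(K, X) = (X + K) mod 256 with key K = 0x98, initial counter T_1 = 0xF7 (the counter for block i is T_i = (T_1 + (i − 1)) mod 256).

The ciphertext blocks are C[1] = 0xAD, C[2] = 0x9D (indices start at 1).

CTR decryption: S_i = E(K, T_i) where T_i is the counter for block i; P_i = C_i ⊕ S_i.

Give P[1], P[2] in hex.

P[1] = 0x22, P[2] = 0x0D

P[1]: T = 0xF7, S = E(K, T) = 0x8F; 0xAD ⊕ 0x8F = 0x22.
P[2]: T = 0xF8, S = E(K, T) = 0x90; 0x9D ⊕ 0x90 = 0x0D.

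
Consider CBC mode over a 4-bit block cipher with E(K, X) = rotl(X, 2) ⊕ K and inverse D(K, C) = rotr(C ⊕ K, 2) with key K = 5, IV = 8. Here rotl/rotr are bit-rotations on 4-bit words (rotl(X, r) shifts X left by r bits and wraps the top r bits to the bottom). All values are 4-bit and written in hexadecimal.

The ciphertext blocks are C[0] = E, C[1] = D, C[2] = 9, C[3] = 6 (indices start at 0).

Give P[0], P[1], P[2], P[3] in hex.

P[0] = 6, P[1] = C, P[2] = E, P[3] = 5

CBC decryption: P_i = D(K, C_i) ⊕ C_{i−1}, with C_{−1} = IV.
P[0]: D(K, E) = E; E ⊕ 8 = 6.
P[1]: D(K, D) = 2; 2 ⊕ E = C.
P[2]: D(K, 9) = 3; 3 ⊕ D = E.
P[3]: D(K, 6) = C; C ⊕ 9 = 5.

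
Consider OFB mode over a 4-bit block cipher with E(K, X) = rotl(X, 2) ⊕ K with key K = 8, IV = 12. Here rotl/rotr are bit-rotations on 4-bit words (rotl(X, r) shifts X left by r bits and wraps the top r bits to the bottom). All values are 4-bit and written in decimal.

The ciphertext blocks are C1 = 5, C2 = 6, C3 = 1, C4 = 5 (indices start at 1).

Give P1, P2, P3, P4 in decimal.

P1 = 14, P2 = 0, P3 = 0, P4 = 9

OFB decryption: S_i = E(K, S_{i−1}) with S_{0} = IV; P_i = C_i ⊕ S_i.
P1: S = E(K, 12) = 11; 5 ⊕ 11 = 14.
P2: S = E(K, 11) = 6; 6 ⊕ 6 = 0.
P3: S = E(K, 6) = 1; 1 ⊕ 1 = 0.
P4: S = E(K, 1) = 12; 5 ⊕ 12 = 9.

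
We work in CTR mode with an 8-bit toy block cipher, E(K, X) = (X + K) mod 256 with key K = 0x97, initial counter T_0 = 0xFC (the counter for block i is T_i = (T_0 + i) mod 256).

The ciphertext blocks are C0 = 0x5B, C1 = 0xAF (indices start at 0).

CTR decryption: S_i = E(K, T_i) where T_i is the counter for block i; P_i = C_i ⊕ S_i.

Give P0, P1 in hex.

P0: T = 0xFC, S = E(K, T) = 0x93; 0x5B ⊕ 0x93 = 0xC8.
P1: T = 0xFD, S = E(K, T) = 0x94; 0xAF ⊕ 0x94 = 0x3B.

P0 = 0xC8, P1 = 0x3B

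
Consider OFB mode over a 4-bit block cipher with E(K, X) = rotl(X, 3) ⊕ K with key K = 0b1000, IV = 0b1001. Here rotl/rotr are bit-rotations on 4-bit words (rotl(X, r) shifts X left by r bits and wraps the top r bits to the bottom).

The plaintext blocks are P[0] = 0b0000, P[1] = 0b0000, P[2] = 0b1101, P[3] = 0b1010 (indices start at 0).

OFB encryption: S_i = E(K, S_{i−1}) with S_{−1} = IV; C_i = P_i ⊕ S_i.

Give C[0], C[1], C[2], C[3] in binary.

C[0]: S = E(K, 0b1001) = 0b0100; 0b0000 ⊕ 0b0100 = 0b0100.
C[1]: S = E(K, 0b0100) = 0b1010; 0b0000 ⊕ 0b1010 = 0b1010.
C[2]: S = E(K, 0b1010) = 0b1101; 0b1101 ⊕ 0b1101 = 0b0000.
C[3]: S = E(K, 0b1101) = 0b0110; 0b1010 ⊕ 0b0110 = 0b1100.

C[0] = 0b0100, C[1] = 0b1010, C[2] = 0b0000, C[3] = 0b1100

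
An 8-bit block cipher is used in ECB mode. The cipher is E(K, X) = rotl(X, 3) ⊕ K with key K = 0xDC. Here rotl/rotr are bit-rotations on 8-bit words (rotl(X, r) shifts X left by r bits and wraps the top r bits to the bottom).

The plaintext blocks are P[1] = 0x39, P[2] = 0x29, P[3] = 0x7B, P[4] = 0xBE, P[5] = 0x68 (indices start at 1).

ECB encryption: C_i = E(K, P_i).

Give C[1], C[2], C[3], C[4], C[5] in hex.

C[1] = 0x15, C[2] = 0x95, C[3] = 0x07, C[4] = 0x29, C[5] = 0x9F

C[1]: E(K, 0x39) = 0x15.
C[2]: E(K, 0x29) = 0x95.
C[3]: E(K, 0x7B) = 0x07.
C[4]: E(K, 0xBE) = 0x29.
C[5]: E(K, 0x68) = 0x9F.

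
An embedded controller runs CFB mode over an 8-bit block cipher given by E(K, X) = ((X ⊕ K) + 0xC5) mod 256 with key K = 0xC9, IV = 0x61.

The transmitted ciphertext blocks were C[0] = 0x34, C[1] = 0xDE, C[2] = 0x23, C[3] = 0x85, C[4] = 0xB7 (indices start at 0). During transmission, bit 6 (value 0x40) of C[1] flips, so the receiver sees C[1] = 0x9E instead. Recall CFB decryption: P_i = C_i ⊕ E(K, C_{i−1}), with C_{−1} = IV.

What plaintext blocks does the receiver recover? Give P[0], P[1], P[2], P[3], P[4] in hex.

P[0] = 0x59, P[1] = 0x5C, P[2] = 0x3F, P[3] = 0x2A, P[4] = 0xA6

Only C[1] changed, to 0x9E. In CFB, a change in C_i flips the same bit in P_i and garbles P_{i+1}. Decrypting the received ciphertext:
P[0]: E(K, 0x61) = 0x6D; 0x34 ⊕ 0x6D = 0x59.
P[1]: E(K, 0x34) = 0xC2; 0x9E ⊕ 0xC2 = 0x5C.
P[2]: E(K, 0x9E) = 0x1C; 0x23 ⊕ 0x1C = 0x3F.
P[3]: E(K, 0x23) = 0xAF; 0x85 ⊕ 0xAF = 0x2A.
P[4]: E(K, 0x85) = 0x11; 0xB7 ⊕ 0x11 = 0xA6.
Blocks that differ from the original plaintext: P[1], P[2].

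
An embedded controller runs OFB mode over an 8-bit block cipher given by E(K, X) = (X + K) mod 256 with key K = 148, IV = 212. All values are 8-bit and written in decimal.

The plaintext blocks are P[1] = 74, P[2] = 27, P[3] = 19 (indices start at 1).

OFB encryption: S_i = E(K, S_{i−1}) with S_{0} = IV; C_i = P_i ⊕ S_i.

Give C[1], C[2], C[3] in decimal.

C[1] = 34, C[2] = 231, C[3] = 131

C[1]: S = E(K, 212) = 104; 74 ⊕ 104 = 34.
C[2]: S = E(K, 104) = 252; 27 ⊕ 252 = 231.
C[3]: S = E(K, 252) = 144; 19 ⊕ 144 = 131.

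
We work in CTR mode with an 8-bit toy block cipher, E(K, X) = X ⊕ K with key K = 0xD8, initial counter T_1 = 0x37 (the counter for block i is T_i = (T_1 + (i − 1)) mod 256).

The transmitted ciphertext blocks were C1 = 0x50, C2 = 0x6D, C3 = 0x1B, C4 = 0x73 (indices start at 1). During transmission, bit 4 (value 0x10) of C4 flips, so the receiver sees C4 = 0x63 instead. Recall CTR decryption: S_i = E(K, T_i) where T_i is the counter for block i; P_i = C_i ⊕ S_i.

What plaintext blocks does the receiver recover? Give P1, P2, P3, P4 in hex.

Only C4 changed, to 0x63. In CTR, a change in C_i flips the same bit in P_i only; the keystream is unaffected. Decrypting the received ciphertext:
P1: T = 0x37, S = E(K, T) = 0xEF; 0x50 ⊕ 0xEF = 0xBF.
P2: T = 0x38, S = E(K, T) = 0xE0; 0x6D ⊕ 0xE0 = 0x8D.
P3: T = 0x39, S = E(K, T) = 0xE1; 0x1B ⊕ 0xE1 = 0xFA.
P4: T = 0x3A, S = E(K, T) = 0xE2; 0x63 ⊕ 0xE2 = 0x81.
Blocks that differ from the original plaintext: P4.

P1 = 0xBF, P2 = 0x8D, P3 = 0xFA, P4 = 0x81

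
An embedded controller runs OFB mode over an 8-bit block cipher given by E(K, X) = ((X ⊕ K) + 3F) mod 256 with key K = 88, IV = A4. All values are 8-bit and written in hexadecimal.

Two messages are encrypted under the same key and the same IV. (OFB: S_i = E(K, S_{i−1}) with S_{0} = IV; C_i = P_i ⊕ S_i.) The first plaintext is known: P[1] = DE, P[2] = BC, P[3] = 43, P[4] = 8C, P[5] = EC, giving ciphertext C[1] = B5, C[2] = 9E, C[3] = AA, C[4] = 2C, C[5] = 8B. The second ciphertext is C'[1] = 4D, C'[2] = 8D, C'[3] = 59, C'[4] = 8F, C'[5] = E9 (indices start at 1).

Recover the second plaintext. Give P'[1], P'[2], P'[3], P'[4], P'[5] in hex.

P'[1] = 26, P'[2] = AF, P'[3] = B0, P'[4] = 2F, P'[5] = 8E

In OFB with a reused IV, both messages share the same keystream S_i, so C_i ⊕ C'_i = P_i ⊕ P'_i and thus P'_i = P_i ⊕ C_i ⊕ C'_i.
P'[1]: DE ⊕ B5 ⊕ 4D = 26.
P'[2]: BC ⊕ 9E ⊕ 8D = AF.
P'[3]: 43 ⊕ AA ⊕ 59 = B0.
P'[4]: 8C ⊕ 2C ⊕ 8F = 2F.
P'[5]: EC ⊕ 8B ⊕ E9 = 8E.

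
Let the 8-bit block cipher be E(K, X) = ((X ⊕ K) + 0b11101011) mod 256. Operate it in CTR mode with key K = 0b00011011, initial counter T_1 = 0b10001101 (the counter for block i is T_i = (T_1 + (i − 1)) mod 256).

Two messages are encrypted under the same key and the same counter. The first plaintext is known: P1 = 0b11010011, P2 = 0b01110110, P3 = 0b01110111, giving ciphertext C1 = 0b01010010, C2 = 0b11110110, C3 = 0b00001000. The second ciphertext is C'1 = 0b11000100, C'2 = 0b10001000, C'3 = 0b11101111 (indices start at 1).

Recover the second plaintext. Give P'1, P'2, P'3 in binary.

In CTR with a reused counter, both messages share the same keystream S_i, so C_i ⊕ C'_i = P_i ⊕ P'_i and thus P'_i = P_i ⊕ C_i ⊕ C'_i.
P'1: 0b11010011 ⊕ 0b01010010 ⊕ 0b11000100 = 0b01000101.
P'2: 0b01110110 ⊕ 0b11110110 ⊕ 0b10001000 = 0b00001000.
P'3: 0b01110111 ⊕ 0b00001000 ⊕ 0b11101111 = 0b10010000.

P'1 = 0b01000101, P'2 = 0b00001000, P'3 = 0b10010000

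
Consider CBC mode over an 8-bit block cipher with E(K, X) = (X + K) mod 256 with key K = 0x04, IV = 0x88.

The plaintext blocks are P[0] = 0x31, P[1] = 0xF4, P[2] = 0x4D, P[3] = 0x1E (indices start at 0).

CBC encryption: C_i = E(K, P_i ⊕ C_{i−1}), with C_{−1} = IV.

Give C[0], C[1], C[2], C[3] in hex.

C[0]: P[0] ⊕ 0x88 = 0xB9; E(K, 0xB9) = 0xBD.
C[1]: P[1] ⊕ 0xBD = 0x49; E(K, 0x49) = 0x4D.
C[2]: P[2] ⊕ 0x4D = 0x00; E(K, 0x00) = 0x04.
C[3]: P[3] ⊕ 0x04 = 0x1A; E(K, 0x1A) = 0x1E.

C[0] = 0xBD, C[1] = 0x4D, C[2] = 0x04, C[3] = 0x1E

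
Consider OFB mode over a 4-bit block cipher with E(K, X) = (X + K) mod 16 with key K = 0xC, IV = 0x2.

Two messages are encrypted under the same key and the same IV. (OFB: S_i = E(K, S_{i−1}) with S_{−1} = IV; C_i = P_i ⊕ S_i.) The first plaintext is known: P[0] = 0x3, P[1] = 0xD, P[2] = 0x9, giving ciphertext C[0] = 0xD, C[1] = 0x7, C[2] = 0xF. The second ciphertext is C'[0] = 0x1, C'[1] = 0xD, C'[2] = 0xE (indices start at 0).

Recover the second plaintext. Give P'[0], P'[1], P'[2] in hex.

In OFB with a reused IV, both messages share the same keystream S_i, so C_i ⊕ C'_i = P_i ⊕ P'_i and thus P'_i = P_i ⊕ C_i ⊕ C'_i.
P'[0]: 0x3 ⊕ 0xD ⊕ 0x1 = 0xF.
P'[1]: 0xD ⊕ 0x7 ⊕ 0xD = 0x7.
P'[2]: 0x9 ⊕ 0xF ⊕ 0xE = 0x8.

P'[0] = 0xF, P'[1] = 0x7, P'[2] = 0x8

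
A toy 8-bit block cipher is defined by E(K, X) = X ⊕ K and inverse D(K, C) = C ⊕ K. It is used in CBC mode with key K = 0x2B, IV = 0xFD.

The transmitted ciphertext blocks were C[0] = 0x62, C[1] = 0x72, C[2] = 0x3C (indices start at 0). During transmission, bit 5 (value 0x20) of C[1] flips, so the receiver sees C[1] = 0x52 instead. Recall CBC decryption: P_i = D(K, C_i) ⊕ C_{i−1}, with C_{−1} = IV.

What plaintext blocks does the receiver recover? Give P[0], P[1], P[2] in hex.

Only C[1] changed, to 0x52. In CBC, a change in C_i garbles P_i and flips the same bit in P_{i+1}. Decrypting the received ciphertext:
P[0]: D(K, 0x62) = 0x49; 0x49 ⊕ 0xFD = 0xB4.
P[1]: D(K, 0x52) = 0x79; 0x79 ⊕ 0x62 = 0x1B.
P[2]: D(K, 0x3C) = 0x17; 0x17 ⊕ 0x52 = 0x45.
Blocks that differ from the original plaintext: P[1], P[2].

P[0] = 0xB4, P[1] = 0x1B, P[2] = 0x45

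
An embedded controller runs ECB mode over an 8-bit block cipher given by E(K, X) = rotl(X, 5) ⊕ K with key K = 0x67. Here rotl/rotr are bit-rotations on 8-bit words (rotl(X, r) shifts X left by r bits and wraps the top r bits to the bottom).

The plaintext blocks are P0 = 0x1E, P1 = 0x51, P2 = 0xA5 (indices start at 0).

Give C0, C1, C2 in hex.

ECB encryption: C_i = E(K, P_i).
C0: E(K, 0x1E) = 0xA4.
C1: E(K, 0x51) = 0x4D.
C2: E(K, 0xA5) = 0xD3.

C0 = 0xA4, C1 = 0x4D, C2 = 0xD3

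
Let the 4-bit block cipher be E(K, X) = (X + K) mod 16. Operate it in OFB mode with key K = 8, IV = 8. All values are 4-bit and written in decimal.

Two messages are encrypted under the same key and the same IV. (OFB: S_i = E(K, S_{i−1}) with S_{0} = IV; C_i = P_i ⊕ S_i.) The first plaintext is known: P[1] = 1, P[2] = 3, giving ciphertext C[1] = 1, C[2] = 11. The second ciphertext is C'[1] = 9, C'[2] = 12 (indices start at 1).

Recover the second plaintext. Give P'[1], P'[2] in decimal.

In OFB with a reused IV, both messages share the same keystream S_i, so C_i ⊕ C'_i = P_i ⊕ P'_i and thus P'_i = P_i ⊕ C_i ⊕ C'_i.
P'[1]: 1 ⊕ 1 ⊕ 9 = 9.
P'[2]: 3 ⊕ 11 ⊕ 12 = 4.

P'[1] = 9, P'[2] = 4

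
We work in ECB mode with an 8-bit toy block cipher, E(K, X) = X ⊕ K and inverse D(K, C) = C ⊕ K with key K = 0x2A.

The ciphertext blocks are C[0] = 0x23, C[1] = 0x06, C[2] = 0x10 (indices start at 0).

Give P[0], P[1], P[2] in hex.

P[0] = 0x09, P[1] = 0x2C, P[2] = 0x3A

ECB decryption: P_i = D(K, C_i).
P[0]: D(K, 0x23) = 0x09.
P[1]: D(K, 0x06) = 0x2C.
P[2]: D(K, 0x10) = 0x3A.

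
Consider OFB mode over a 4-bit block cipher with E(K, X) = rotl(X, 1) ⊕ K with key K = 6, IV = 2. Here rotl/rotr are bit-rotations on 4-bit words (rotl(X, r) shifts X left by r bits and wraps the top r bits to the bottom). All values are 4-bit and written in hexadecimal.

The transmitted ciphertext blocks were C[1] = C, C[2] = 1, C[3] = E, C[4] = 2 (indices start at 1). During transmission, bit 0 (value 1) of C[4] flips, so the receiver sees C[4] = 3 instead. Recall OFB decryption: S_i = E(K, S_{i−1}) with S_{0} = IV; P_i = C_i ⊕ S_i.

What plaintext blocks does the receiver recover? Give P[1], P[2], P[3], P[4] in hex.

P[1] = E, P[2] = 3, P[3] = C, P[4] = 1

Only C[4] changed, to 3. In OFB, a change in C_i flips the same bit in P_i only; the keystream is unaffected. Decrypting the received ciphertext:
P[1]: S = E(K, 2) = 2; C ⊕ 2 = E.
P[2]: S = E(K, 2) = 2; 1 ⊕ 2 = 3.
P[3]: S = E(K, 2) = 2; E ⊕ 2 = C.
P[4]: S = E(K, 2) = 2; 3 ⊕ 2 = 1.
Blocks that differ from the original plaintext: P[4].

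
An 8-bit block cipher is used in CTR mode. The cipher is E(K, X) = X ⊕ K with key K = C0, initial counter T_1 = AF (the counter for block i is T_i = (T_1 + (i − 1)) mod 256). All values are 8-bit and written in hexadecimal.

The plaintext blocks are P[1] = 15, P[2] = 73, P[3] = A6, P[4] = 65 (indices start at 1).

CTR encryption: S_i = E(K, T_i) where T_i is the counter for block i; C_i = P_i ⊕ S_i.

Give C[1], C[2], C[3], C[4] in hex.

C[1] = 7A, C[2] = 03, C[3] = D7, C[4] = 17

C[1]: T = AF, S = E(K, T) = 6F; 15 ⊕ 6F = 7A.
C[2]: T = B0, S = E(K, T) = 70; 73 ⊕ 70 = 03.
C[3]: T = B1, S = E(K, T) = 71; A6 ⊕ 71 = D7.
C[4]: T = B2, S = E(K, T) = 72; 65 ⊕ 72 = 17.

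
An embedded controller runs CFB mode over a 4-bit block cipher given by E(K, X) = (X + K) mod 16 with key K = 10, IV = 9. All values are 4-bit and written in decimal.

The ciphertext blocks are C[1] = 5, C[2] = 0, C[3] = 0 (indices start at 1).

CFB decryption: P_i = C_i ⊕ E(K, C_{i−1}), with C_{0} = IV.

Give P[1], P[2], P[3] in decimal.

P[1] = 6, P[2] = 15, P[3] = 10

P[1]: E(K, 9) = 3; 5 ⊕ 3 = 6.
P[2]: E(K, 5) = 15; 0 ⊕ 15 = 15.
P[3]: E(K, 0) = 10; 0 ⊕ 10 = 10.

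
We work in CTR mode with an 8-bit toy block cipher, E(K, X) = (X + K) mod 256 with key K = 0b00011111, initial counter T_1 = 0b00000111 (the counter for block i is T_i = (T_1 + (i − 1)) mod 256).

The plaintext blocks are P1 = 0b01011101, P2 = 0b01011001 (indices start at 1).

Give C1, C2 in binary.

CTR encryption: S_i = E(K, T_i) where T_i is the counter for block i; C_i = P_i ⊕ S_i.
C1: T = 0b00000111, S = E(K, T) = 0b00100110; 0b01011101 ⊕ 0b00100110 = 0b01111011.
C2: T = 0b00001000, S = E(K, T) = 0b00100111; 0b01011001 ⊕ 0b00100111 = 0b01111110.

C1 = 0b01111011, C2 = 0b01111110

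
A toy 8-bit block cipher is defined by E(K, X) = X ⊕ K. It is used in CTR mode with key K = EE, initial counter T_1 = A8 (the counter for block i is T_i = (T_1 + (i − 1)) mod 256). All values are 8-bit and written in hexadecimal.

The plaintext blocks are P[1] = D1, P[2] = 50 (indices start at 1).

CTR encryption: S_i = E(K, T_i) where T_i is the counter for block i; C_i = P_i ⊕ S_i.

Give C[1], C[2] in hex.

C[1] = 97, C[2] = 17

C[1]: T = A8, S = E(K, T) = 46; D1 ⊕ 46 = 97.
C[2]: T = A9, S = E(K, T) = 47; 50 ⊕ 47 = 17.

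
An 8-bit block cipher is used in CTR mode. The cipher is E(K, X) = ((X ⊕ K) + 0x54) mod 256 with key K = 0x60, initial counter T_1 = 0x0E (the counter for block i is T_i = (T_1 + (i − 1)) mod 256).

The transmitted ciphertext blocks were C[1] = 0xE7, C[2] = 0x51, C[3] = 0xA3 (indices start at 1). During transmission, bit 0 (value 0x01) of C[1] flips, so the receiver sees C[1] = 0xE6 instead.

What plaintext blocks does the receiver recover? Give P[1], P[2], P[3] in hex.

CTR decryption: S_i = E(K, T_i) where T_i is the counter for block i; P_i = C_i ⊕ S_i.
Only C[1] changed, to 0xE6. In CTR, a change in C_i flips the same bit in P_i only; the keystream is unaffected. Decrypting the received ciphertext:
P[1]: T = 0x0E, S = E(K, T) = 0xC2; 0xE6 ⊕ 0xC2 = 0x24.
P[2]: T = 0x0F, S = E(K, T) = 0xC3; 0x51 ⊕ 0xC3 = 0x92.
P[3]: T = 0x10, S = E(K, T) = 0xC4; 0xA3 ⊕ 0xC4 = 0x67.
Blocks that differ from the original plaintext: P[1].

P[1] = 0x24, P[2] = 0x92, P[3] = 0x67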